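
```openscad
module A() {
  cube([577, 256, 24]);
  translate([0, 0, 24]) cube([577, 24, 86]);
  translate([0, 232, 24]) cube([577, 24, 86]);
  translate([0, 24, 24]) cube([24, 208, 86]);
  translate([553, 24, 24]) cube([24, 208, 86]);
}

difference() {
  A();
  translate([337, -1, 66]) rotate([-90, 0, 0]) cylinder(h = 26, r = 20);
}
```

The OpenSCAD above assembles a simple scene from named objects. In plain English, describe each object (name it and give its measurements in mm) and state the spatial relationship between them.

A is an open-topped rectangular box: outside dimensions 577×256×110 mm, with a uniform wall and base thickness of 24 mm. The base is a full 577×256 slab on the floor; four walls sit on top of the base. The front and back walls (the −y and +y sides) span the full width; the two side walls fit between them.

The open box has a circular hole of radius 20 mm through its front wall, centred at (x = 337, z = 66).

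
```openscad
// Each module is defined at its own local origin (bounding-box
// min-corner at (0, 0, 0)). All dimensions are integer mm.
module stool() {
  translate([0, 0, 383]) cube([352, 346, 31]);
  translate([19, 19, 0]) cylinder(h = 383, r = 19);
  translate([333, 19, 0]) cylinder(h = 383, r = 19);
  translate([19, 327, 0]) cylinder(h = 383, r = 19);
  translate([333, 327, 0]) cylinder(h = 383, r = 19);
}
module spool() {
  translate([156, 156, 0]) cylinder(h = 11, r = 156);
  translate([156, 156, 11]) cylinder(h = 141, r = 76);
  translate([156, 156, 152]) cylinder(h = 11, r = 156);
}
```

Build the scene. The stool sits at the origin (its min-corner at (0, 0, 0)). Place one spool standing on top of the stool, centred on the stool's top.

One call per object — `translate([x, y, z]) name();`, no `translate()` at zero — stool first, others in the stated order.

stool();
translate([20, 17, 414]) spool();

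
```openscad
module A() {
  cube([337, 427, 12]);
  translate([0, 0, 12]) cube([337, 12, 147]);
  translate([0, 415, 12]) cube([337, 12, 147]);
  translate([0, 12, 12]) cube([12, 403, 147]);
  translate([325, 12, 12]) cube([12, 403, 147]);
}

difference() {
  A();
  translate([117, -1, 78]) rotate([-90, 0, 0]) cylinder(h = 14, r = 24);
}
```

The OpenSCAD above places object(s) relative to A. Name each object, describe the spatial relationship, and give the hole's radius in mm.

The subtracted cylinder has r = 24 mm.

A is an open box. The open box has a circular hole through its front wall. The hole's radius is 24 mm.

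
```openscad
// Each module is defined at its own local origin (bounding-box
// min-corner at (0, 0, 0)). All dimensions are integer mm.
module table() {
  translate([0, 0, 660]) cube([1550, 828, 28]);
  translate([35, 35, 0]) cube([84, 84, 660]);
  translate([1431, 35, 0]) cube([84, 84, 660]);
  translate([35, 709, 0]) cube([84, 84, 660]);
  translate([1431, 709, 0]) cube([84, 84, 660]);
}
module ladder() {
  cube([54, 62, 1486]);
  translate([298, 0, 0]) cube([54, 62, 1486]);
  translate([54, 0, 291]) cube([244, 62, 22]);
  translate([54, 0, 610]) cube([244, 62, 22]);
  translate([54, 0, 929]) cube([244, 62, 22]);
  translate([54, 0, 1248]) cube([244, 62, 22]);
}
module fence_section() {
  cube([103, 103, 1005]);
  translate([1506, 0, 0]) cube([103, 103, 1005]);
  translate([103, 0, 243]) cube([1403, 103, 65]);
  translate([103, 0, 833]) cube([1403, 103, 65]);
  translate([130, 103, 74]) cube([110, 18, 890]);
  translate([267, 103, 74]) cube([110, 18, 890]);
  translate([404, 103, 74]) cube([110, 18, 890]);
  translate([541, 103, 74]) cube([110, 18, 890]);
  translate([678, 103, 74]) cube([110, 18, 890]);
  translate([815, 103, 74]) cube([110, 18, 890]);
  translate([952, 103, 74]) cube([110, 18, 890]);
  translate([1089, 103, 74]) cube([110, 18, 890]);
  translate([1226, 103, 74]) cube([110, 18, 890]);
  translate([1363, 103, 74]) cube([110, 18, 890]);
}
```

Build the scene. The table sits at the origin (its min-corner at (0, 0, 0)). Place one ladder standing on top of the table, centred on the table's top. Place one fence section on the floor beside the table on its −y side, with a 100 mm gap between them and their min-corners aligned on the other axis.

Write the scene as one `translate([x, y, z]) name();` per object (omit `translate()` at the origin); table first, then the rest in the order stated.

table();
translate([599, 383, 688]) ladder();
translate([0, -221, 0]) fence_section();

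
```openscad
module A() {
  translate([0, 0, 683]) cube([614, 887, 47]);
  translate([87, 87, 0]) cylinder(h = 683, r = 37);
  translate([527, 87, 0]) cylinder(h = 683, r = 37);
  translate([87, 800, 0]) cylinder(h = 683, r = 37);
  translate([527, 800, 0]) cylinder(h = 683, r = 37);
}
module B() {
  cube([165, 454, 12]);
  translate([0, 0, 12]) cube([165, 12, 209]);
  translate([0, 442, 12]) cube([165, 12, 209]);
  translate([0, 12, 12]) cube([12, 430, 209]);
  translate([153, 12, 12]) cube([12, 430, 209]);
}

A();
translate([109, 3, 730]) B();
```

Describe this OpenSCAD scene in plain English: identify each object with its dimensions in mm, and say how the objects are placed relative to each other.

A is a table with a 614×887 mm rectangular top, 47 mm thick, top surface at z = 730 mm, supported by four round legs of 74 mm diameter, each leg's bounding box inset 50 mm from the nearest pair of top edges, running from the floor.

B is an open storage box with external size 165×454×221 mm and wall thickness 12 mm (the base is also 12 mm thick). The base covers the whole footprint; the four walls stand on the base, with the y-facing walls full-width and the x-facing walls fitting between their inner faces.

The open box is on top of the table.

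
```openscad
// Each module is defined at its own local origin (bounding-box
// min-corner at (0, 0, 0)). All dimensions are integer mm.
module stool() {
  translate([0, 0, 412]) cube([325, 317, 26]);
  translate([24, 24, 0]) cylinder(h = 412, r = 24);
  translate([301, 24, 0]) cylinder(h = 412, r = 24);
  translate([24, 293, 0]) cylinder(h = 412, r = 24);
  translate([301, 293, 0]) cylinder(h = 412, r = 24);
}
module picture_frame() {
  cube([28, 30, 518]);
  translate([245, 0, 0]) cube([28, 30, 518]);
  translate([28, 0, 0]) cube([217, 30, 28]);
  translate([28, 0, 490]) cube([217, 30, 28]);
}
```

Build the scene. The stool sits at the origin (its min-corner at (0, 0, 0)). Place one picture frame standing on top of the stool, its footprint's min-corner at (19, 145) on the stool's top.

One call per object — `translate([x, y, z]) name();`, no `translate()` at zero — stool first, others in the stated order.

stool();
translate([19, 145, 438]) picture_frame();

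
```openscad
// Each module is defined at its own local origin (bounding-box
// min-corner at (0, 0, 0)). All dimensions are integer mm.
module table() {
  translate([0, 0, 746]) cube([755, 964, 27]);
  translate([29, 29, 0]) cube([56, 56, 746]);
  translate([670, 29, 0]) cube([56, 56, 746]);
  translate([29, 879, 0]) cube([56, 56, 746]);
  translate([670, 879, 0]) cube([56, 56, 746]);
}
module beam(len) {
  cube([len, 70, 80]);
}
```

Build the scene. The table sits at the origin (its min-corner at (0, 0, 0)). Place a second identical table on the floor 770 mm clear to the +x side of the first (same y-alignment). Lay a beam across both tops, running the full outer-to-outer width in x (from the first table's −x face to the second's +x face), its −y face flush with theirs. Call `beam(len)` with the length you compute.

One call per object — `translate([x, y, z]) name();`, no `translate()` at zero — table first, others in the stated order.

table();
translate([1525, 0, 0]) table();
translate([0, 0, 773]) beam(2280);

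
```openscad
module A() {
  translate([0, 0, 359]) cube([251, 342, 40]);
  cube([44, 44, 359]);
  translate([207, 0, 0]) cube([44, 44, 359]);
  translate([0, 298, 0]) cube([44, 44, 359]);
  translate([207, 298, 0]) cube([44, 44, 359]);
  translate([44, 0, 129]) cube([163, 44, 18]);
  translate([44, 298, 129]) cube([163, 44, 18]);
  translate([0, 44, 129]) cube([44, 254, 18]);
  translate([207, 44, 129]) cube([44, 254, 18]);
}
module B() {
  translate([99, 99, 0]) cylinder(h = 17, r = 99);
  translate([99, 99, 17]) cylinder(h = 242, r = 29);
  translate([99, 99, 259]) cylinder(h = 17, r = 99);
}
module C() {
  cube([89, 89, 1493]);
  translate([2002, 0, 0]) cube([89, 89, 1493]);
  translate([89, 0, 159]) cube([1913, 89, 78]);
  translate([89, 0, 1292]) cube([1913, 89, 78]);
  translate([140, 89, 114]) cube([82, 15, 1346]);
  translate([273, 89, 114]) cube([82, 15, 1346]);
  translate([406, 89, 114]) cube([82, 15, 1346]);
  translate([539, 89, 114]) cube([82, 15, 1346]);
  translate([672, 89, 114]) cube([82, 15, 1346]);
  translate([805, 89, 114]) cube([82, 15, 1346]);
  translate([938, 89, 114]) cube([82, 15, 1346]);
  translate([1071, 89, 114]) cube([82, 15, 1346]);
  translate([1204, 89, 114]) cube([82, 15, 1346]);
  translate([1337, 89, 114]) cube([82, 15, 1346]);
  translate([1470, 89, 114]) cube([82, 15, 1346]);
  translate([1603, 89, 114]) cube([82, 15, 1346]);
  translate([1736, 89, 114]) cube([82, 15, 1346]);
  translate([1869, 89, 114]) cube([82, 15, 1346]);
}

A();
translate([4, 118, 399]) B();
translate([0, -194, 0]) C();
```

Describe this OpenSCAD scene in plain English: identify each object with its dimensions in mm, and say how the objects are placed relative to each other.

A is a four-legged stool. The seat is 251×342 mm, 40 mm thick, top at z = 399 mm. It stands on four square legs, each 44×44 mm in cross-section, from z = 0 to the seat underside, each flush with a corner of the seat. Four stretchers, 44 mm wide and 18 mm tall, connect adjacent legs with their undersides at z = 129 mm, each running between the inner faces of the legs it joins and aligned with the legs' outer faces on the other axis.

B is a spool: two coaxial disc flanges of radius 99 mm and thickness 17 mm, joined by a core cylinder of radius 29 mm and height 242 mm. The lower flange rests on z = 0 and the three cylinders share a vertical axis.

C is a fence section. Two 89×89 mm posts, 1493 mm tall, stand on the floor with a clear span of 1913 mm between their inner faces. Two horizontal rails of 89×78 mm section span the gap between the posts with their undersides at z = 159 mm and z = 1292 mm, flush with the posts' −y face. 14 pickets, each 82 mm wide, 15 mm thick and 1346 mm tall, are fixed to the +y face of the rails with their bottoms at z = 114 mm, evenly spaced across the span with equal gaps (rounded down to the nearest mm) at the −x end and between each pair — any rounding remainder accumulates at the +x end.

The spool is on top of the stool. The fence section is on the floor beside the stool on its −y side.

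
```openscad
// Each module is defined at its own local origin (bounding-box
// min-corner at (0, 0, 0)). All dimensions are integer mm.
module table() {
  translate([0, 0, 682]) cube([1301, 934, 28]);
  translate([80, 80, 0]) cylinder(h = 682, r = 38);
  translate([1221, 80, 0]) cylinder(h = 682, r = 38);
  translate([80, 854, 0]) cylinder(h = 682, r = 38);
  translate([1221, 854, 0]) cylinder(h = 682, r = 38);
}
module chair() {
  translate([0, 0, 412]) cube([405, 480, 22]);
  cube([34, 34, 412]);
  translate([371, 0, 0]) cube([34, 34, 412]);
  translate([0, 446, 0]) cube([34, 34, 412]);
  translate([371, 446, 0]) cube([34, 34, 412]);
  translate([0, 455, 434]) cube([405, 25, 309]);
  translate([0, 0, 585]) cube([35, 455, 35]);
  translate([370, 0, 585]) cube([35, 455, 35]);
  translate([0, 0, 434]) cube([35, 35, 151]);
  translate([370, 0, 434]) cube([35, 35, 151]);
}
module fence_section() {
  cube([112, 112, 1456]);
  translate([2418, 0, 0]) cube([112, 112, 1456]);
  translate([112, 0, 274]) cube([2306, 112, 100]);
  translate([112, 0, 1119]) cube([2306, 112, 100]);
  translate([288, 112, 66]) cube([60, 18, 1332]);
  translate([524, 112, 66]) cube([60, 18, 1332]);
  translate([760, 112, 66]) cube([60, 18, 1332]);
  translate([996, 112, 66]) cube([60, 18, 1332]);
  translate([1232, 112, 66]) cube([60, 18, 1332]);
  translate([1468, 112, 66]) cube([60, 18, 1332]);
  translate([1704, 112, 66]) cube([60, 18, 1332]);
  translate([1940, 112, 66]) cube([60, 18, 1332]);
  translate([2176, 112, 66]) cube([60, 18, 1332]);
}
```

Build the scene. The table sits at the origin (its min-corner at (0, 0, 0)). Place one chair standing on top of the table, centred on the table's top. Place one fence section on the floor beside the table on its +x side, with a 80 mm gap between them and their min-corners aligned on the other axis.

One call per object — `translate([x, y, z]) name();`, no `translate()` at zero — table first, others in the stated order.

table();
translate([448, 227, 710]) chair();
translate([1381, 0, 0]) fence_section();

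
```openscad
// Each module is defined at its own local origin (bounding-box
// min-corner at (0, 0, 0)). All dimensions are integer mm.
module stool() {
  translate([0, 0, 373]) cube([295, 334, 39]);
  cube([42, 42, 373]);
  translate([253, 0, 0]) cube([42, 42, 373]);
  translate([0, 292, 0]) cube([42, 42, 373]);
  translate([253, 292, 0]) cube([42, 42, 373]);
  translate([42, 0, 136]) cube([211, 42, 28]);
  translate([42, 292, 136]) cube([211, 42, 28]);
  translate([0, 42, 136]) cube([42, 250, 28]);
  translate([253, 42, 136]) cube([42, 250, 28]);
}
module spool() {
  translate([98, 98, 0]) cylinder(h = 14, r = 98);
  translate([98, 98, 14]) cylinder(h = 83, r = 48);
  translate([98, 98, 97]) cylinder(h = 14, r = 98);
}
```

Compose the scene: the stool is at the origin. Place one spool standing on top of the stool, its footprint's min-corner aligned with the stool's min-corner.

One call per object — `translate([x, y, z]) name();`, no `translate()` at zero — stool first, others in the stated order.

stool();
translate([0, 0, 412]) spool();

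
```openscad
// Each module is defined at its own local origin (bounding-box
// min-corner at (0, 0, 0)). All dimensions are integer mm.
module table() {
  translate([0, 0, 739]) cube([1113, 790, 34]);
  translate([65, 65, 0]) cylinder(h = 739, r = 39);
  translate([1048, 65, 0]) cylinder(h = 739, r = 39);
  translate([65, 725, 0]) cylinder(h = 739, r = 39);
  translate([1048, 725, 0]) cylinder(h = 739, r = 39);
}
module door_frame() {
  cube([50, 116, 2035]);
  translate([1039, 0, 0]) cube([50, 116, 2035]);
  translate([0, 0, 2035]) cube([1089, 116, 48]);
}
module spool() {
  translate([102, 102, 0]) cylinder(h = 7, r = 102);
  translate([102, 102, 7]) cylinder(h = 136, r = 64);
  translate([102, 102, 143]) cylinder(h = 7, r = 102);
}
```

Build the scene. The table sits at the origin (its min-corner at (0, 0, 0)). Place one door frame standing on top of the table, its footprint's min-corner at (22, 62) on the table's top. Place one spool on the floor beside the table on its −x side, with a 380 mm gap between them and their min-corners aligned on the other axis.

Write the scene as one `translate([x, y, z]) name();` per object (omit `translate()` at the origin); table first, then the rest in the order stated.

table();
translate([22, 62, 773]) door_frame();
translate([-584, 0, 0]) spool();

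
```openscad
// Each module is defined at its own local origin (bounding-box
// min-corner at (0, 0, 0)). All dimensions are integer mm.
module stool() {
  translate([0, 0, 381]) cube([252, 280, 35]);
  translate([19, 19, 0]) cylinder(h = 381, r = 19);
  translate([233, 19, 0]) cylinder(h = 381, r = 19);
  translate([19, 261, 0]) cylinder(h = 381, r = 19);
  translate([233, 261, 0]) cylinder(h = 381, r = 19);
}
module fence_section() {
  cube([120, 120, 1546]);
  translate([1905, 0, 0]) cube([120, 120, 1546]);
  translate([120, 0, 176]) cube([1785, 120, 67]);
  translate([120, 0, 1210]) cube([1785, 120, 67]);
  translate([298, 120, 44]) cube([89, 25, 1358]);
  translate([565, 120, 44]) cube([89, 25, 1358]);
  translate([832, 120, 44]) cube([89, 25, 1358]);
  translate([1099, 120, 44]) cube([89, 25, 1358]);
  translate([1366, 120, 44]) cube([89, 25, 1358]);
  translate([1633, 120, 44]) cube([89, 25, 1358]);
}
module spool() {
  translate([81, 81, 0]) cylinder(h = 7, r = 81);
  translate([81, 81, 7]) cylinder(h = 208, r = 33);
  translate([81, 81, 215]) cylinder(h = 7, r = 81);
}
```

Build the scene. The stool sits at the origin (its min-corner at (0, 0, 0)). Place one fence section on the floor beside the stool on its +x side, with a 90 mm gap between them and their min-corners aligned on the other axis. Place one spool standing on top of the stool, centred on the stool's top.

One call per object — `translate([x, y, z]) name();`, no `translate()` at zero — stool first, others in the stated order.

stool();
translate([342, 0, 0]) fence_section();
translate([45, 59, 416]) spool();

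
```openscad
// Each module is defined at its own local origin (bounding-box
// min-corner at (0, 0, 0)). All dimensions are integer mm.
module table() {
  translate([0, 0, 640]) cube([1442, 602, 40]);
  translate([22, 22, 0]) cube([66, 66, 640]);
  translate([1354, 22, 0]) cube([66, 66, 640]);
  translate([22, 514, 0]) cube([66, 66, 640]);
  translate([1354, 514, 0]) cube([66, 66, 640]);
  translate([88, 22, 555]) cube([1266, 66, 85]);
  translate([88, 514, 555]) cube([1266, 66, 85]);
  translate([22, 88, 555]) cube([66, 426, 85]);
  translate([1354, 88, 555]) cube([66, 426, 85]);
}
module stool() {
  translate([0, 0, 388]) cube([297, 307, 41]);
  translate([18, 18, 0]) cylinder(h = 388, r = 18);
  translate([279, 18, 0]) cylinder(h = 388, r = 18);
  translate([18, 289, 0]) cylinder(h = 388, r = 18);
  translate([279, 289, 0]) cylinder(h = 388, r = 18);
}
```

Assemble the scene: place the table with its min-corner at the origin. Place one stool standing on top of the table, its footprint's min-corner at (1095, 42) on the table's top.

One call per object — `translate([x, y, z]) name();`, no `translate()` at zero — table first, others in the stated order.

table();
translate([1095, 42, 680]) stool();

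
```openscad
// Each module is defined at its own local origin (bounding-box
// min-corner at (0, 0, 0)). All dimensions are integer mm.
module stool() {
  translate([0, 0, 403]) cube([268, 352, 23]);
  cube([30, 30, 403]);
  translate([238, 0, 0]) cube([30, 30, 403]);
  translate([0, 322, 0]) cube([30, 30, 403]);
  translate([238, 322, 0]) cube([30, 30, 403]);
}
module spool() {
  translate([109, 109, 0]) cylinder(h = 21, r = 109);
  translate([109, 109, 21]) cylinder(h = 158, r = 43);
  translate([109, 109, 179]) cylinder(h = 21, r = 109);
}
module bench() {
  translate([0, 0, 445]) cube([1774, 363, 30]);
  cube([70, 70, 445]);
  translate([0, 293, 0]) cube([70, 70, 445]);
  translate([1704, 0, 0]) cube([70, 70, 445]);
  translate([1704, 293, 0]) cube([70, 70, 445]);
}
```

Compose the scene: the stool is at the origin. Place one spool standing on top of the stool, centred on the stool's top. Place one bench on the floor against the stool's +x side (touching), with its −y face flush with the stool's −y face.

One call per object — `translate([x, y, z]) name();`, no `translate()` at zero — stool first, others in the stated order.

stool();
translate([25, 67, 426]) spool();
translate([268, 0, 0]) bench();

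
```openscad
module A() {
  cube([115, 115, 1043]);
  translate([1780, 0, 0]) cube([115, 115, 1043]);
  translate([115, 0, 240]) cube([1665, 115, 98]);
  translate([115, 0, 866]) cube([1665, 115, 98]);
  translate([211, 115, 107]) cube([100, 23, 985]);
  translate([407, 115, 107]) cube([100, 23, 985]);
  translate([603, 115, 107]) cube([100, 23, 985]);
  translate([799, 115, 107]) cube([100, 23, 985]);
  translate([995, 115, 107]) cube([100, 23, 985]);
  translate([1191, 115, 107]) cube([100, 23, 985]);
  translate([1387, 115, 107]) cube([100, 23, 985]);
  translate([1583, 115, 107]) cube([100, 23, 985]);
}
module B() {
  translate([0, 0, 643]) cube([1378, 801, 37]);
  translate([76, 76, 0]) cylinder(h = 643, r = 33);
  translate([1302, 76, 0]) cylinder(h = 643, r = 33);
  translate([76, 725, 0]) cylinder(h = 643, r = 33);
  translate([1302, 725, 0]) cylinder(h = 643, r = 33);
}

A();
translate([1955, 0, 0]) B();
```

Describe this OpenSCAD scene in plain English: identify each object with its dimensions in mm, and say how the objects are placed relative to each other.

A is a fence section. Two 115×115 mm posts, 1043 mm tall, stand on the floor with a clear span of 1665 mm between their inner faces. Two horizontal rails of 115×98 mm section span the gap between the posts with their undersides at z = 240 mm and z = 866 mm, flush with the posts' −y face. 8 pickets, each 100 mm wide, 23 mm thick and 985 mm tall, are fixed to the +y face of the rails with their bottoms at z = 107 mm, evenly spaced across the span with equal gaps (rounded down to the nearest mm) at the −x end and between each pair — any rounding remainder accumulates at the +x end.

B is a table: top 1378 mm (x) × 801 mm (y), 37 mm thick, upper face at z = 680 mm, on four round legs of 66 mm diameter, each leg's bounding box inset 43 mm from the nearest pair of top edges, running from z = 0 to the bottom of the top.

The table is on the floor beside the fence section on its +x side.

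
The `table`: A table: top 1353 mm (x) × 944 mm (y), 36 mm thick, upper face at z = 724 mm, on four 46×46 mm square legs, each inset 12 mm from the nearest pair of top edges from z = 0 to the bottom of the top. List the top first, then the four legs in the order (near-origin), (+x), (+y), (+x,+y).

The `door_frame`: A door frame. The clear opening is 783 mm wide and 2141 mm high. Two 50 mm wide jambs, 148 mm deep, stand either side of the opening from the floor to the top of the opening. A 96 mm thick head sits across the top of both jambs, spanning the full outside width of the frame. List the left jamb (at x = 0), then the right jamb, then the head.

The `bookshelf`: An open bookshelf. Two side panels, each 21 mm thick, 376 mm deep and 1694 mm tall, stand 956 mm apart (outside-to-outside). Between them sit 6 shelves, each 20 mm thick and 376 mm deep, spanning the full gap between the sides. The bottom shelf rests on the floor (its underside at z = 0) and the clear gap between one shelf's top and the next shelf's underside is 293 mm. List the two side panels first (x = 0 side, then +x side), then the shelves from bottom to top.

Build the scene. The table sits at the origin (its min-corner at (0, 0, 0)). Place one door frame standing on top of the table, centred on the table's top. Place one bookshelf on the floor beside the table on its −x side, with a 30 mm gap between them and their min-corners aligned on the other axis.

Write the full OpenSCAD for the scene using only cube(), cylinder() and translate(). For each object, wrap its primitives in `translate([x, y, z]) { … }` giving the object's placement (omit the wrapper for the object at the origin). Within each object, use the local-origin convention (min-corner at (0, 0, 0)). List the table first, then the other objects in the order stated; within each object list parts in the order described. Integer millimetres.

translate([0, 0, 688]) cube([1353, 944, 36]);
translate([12, 12, 0]) cube([46, 46, 688]);
translate([1295, 12, 0]) cube([46, 46, 688]);
translate([12, 886, 0]) cube([46, 46, 688]);
translate([1295, 886, 0]) cube([46, 46, 688]);
translate([235, 398, 724]) {
  cube([50, 148, 2141]);
  translate([833, 0, 0]) cube([50, 148, 2141]);
  translate([0, 0, 2141]) cube([883, 148, 96]);
}
translate([-986, 0, 0]) {
  cube([21, 376, 1694]);
  translate([935, 0, 0]) cube([21, 376, 1694]);
  translate([21, 0, 0]) cube([914, 376, 20]);
  translate([21, 0, 313]) cube([914, 376, 20]);
  translate([21, 0, 626]) cube([914, 376, 20]);
  translate([21, 0, 939]) cube([914, 376, 20]);
  translate([21, 0, 1252]) cube([914, 376, 20]);
  translate([21, 0, 1565]) cube([914, 376, 20]);
}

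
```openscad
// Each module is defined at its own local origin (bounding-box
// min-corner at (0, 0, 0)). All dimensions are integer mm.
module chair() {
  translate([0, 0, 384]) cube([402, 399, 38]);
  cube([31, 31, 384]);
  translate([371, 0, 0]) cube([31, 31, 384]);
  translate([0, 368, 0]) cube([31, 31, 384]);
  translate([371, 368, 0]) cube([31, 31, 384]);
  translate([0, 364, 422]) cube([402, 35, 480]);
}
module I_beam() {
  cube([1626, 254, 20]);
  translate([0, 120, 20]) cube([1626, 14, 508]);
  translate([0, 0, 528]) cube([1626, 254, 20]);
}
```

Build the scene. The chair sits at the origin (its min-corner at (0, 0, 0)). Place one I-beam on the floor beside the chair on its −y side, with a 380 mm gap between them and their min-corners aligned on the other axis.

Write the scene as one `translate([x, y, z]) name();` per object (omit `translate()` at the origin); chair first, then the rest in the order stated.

chair();
translate([0, -634, 0]) I_beam();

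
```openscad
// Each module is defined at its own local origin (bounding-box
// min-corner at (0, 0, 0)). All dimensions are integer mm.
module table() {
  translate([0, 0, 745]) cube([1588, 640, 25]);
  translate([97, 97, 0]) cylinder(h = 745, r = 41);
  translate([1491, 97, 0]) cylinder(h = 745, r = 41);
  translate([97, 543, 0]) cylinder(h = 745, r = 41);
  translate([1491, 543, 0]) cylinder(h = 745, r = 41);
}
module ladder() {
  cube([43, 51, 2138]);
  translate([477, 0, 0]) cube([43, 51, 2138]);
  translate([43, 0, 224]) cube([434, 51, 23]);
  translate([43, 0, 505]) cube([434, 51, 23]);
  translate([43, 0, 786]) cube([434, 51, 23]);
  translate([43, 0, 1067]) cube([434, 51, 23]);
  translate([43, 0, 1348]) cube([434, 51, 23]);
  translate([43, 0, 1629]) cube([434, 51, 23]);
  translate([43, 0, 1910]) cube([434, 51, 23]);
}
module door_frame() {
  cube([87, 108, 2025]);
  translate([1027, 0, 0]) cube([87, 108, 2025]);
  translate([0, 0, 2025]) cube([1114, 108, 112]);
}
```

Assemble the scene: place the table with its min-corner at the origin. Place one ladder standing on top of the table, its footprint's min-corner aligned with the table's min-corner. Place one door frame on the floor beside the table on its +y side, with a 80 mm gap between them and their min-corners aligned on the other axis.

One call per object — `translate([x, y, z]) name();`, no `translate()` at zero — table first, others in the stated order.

table();
translate([0, 0, 770]) ladder();
translate([0, 720, 0]) door_frame();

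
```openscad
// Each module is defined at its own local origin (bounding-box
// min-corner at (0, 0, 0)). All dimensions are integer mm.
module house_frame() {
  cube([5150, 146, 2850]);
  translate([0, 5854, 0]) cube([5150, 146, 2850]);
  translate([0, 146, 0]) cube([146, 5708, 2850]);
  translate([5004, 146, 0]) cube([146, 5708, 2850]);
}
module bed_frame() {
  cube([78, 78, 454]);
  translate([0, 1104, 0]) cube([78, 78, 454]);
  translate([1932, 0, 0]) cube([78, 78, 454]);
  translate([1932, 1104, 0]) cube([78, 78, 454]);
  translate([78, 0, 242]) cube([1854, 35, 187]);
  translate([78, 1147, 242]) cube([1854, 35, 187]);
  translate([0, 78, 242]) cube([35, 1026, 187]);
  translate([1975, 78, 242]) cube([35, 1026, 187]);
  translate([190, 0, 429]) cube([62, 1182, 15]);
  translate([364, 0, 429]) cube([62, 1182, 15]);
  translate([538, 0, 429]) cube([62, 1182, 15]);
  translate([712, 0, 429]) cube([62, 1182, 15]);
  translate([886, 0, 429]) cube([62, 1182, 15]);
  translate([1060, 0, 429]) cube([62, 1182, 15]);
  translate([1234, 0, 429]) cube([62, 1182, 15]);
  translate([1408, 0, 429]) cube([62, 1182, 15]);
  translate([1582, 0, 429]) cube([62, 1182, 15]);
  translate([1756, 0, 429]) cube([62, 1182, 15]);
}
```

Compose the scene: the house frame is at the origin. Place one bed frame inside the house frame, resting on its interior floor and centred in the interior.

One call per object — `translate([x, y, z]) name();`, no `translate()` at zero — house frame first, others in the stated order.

house_frame();
translate([1570, 2409, 0]) bed_frame();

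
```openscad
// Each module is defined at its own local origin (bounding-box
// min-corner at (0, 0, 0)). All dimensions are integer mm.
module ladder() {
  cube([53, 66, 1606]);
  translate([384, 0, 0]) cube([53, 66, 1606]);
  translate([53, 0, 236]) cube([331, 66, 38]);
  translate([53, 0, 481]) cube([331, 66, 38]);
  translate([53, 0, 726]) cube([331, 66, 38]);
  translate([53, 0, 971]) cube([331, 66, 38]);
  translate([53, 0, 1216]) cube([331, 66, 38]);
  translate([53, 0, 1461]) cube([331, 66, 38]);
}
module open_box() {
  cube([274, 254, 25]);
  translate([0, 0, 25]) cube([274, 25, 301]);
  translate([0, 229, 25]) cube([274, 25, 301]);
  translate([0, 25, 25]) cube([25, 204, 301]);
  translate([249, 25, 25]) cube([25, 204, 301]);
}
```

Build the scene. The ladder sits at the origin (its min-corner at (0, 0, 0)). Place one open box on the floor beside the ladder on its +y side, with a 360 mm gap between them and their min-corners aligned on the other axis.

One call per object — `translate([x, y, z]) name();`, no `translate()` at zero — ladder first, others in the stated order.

ladder();
translate([0, 426, 0]) open_box();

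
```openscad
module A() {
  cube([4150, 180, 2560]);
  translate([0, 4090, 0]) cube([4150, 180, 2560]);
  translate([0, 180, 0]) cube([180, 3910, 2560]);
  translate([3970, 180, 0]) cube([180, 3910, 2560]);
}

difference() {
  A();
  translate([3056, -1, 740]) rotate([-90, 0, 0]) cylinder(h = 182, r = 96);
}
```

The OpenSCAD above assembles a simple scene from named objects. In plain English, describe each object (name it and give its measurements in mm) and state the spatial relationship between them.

A is a box-shaped house frame (walls only): outside footprint 4150×4270 mm, wall height 2560 mm, wall thickness 180 mm. The two y-facing walls run the full x-width; the two x-facing walls fit between the inner faces of the y-facing walls.

The house frame has a circular hole of radius 96 mm through its front wall, centred at (x = 3056, z = 740).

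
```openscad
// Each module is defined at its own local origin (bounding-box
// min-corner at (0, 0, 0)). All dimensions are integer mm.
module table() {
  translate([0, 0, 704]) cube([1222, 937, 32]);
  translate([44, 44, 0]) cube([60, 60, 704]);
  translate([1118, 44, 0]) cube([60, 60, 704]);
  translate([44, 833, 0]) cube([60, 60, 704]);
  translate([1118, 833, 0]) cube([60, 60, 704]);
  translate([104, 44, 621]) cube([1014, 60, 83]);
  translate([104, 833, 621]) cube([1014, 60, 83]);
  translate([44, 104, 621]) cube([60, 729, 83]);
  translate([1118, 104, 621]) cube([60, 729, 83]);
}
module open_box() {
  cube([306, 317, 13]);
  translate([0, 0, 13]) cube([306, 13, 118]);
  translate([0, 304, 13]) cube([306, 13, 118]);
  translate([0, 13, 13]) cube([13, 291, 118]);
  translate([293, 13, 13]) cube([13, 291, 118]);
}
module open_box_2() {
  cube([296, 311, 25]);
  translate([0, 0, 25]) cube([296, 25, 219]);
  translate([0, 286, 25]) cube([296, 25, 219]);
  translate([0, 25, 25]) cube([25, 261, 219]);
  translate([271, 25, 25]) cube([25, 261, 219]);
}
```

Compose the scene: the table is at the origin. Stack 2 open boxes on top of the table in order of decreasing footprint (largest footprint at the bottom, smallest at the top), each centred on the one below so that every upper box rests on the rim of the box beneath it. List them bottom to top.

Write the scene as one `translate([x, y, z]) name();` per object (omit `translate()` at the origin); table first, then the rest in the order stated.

table();
translate([458, 310, 736]) open_box();
translate([463, 313, 867]) open_box_2();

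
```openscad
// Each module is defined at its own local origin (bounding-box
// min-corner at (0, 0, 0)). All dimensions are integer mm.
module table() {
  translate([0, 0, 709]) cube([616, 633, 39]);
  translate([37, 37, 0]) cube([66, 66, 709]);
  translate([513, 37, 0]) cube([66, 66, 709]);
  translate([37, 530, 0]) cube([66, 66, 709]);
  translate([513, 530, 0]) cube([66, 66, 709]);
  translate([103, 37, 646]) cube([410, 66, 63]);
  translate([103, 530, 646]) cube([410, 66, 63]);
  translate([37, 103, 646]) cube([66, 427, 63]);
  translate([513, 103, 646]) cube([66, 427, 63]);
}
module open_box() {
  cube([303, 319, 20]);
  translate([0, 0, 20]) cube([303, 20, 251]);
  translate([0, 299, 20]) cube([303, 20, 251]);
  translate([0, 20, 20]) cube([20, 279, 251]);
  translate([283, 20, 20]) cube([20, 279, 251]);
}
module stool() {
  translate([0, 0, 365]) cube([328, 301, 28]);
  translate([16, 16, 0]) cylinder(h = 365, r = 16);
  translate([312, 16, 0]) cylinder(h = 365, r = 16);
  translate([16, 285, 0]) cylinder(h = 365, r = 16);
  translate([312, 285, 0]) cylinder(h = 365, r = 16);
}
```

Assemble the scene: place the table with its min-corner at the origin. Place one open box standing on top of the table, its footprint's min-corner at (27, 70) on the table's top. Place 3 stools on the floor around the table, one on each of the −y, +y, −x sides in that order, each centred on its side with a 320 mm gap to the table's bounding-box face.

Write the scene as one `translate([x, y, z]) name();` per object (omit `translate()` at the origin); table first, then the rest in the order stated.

table();
translate([27, 70, 748]) open_box();
translate([144, -621, 0]) stool();
translate([144, 953, 0]) stool();
translate([-648, 166, 0]) stool();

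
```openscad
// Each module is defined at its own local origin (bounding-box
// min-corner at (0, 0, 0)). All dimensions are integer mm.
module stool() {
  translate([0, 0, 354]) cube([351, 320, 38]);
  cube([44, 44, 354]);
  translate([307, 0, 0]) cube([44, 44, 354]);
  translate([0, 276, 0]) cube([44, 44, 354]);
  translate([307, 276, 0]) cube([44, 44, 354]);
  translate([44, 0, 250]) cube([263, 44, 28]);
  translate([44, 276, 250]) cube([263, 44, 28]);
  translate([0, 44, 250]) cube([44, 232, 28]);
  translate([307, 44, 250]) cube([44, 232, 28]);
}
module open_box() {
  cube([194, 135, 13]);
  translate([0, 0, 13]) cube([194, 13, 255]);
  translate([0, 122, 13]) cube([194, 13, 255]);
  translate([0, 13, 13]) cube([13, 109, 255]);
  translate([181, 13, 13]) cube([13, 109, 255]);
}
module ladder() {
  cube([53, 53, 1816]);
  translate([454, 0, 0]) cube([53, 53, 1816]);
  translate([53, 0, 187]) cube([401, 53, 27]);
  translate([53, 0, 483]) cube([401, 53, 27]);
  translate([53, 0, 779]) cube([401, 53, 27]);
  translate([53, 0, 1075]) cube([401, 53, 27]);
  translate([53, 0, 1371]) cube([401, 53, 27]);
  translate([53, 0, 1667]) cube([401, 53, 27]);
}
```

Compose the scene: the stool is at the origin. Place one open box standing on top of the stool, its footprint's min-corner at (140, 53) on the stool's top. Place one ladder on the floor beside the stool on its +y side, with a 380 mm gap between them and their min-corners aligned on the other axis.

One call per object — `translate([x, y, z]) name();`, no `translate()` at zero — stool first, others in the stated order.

stool();
translate([140, 53, 392]) open_box();
translate([0, 700, 0]) ladder();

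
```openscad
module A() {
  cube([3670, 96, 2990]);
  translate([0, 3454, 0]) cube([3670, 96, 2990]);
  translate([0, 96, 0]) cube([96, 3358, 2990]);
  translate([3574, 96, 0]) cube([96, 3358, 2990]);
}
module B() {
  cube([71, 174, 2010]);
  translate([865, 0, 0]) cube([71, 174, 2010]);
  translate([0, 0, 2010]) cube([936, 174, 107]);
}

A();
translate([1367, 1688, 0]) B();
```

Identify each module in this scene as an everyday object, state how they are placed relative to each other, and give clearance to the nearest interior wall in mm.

A is a house frame. B is a door frame. The door frame sits inside the house frame, centred. The clearance to the nearest interior wall is 1271 mm.

Clearances: x = 1271, y = 1592; minimum 1271 mm.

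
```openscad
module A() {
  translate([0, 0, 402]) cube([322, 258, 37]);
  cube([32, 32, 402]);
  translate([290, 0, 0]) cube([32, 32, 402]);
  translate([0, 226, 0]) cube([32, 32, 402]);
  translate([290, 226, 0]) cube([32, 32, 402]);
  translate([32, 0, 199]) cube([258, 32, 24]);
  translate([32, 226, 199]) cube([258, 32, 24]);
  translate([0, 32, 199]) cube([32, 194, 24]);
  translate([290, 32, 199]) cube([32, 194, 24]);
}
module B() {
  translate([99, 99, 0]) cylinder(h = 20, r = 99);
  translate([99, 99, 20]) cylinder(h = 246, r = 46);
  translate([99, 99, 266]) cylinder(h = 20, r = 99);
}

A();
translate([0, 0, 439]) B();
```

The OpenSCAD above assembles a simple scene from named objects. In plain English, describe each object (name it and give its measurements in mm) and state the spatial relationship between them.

A is a four-legged stool. The seat is 322×258 mm, 37 mm thick, top at z = 439 mm. It stands on four square legs, each 32×32 mm in cross-section, from z = 0 to the seat underside, each flush with a corner of the seat. Four stretchers, 32 mm wide and 24 mm tall, connect adjacent legs with their undersides at z = 199 mm, each running between the inner faces of the legs it joins and aligned with the legs' outer faces on the other axis.

B is a spool: two coaxial disc flanges of radius 99 mm and thickness 20 mm, joined by a core cylinder of radius 46 mm and height 246 mm. The lower flange rests on z = 0 and the three cylinders share a vertical axis.

The spool is on top of the stool.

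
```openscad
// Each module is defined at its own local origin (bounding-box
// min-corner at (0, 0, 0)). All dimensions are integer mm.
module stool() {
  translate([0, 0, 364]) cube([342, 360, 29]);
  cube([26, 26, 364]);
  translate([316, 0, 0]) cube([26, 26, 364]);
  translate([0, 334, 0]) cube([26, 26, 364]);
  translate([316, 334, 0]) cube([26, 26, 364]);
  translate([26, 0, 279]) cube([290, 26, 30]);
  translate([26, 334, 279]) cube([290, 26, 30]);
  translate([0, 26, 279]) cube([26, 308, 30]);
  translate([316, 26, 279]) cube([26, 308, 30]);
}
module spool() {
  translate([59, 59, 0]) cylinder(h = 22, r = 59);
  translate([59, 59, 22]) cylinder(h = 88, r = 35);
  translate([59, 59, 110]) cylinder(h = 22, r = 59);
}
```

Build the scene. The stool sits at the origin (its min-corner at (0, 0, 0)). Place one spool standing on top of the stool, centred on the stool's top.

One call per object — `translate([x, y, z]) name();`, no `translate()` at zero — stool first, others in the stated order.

stool();
translate([112, 121, 393]) spool();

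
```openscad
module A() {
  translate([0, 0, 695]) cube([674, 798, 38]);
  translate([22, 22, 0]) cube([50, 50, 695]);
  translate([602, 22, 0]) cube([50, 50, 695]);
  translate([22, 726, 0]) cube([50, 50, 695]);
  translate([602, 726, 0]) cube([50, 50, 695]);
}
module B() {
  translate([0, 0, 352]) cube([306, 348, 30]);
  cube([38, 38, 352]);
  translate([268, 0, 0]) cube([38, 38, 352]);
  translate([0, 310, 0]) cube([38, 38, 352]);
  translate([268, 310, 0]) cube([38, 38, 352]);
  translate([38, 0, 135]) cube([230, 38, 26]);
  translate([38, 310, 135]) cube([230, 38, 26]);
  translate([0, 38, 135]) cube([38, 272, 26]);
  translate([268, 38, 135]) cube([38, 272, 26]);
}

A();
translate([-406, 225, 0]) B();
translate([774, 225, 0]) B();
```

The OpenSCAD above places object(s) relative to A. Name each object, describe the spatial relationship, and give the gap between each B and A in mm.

A is a table. B is a stool. Two stools sit around the table at the −x, +x sides. The gap between each stool and the table is 100 mm.

Each stool's nearest face is 100 mm from the table's bounding box.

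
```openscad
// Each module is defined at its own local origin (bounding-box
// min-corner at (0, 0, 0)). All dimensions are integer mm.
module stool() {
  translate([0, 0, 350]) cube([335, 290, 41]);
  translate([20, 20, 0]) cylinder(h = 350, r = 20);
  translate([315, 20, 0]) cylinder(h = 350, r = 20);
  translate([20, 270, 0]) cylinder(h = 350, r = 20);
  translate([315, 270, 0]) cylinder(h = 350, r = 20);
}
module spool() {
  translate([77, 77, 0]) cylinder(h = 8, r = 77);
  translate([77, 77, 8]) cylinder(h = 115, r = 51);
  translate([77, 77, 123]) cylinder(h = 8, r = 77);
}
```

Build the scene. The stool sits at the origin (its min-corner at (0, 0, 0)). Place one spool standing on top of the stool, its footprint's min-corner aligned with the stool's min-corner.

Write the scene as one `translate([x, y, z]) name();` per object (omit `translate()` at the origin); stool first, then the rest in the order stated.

stool();
translate([0, 0, 391]) spool();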